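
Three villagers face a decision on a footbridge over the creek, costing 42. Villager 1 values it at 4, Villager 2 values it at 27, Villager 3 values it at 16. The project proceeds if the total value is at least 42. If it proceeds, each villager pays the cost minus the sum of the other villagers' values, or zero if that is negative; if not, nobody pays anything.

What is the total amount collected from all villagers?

33

Total value 47 ≥ cost 42, so it is built.
Villager 1: others sum to 43; max(0, 42 - 43) = 0.
Villager 2: others sum to 20; max(0, 42 - 20) = 22.
Villager 3: others sum to 31; max(0, 42 - 31) = 11.
Total collected = 0 + 22 + 11 = 33.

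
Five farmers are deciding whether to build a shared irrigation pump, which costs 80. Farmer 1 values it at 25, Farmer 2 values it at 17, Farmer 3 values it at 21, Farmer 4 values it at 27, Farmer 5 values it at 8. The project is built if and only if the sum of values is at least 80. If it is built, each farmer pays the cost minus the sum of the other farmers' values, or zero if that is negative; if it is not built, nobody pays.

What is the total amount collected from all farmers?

Total value 98 ≥ cost 80, so it is built.
Farmer 1: others sum to 73; max(0, 80 - 73) = 7.
Farmer 2: others sum to 81; max(0, 80 - 81) = 0.
Farmer 3: others sum to 77; max(0, 80 - 77) = 3.
Farmer 4: others sum to 71; max(0, 80 - 71) = 9.
Farmer 5: others sum to 90; max(0, 80 - 90) = 0.
Total collected = 7 + 0 + 3 + 9 + 0 = 19.

19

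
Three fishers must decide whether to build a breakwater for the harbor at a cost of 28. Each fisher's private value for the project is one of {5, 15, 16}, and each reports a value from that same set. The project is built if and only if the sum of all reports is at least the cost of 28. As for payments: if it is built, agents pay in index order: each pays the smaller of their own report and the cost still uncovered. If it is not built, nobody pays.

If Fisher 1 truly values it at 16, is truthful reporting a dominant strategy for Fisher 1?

Consider the case where Fisher 2 reports 5 and Fisher 3 reports 15.
Truthful report 16: project built, pays 16, utility 16 - 16 = 0.
Report 15 instead: project built, pays 15, utility 16 - 15 = 1.
Since 1 > 0, reporting 15 is strictly better here, so truthful reporting is not dominant.

No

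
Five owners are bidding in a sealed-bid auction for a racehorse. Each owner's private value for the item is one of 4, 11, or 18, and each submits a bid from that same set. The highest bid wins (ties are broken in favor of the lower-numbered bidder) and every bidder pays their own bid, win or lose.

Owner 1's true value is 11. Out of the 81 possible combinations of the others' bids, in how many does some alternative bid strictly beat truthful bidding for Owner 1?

66

Others bid (4, 4, 4, 4): truth gives 0; bid 4 gives 7 > 0. Violating.
Others bid (4, 4, 4, 18): truth gives -11; bid 4 gives -4 > -11. Violating.
Others bid (4, 4, 11, 18): truth gives -11; bid 4 gives -4 > -11. Violating.
Others bid (4, 4, 18, 4): truth gives -11; bid 4 gives -4 > -11. Violating.
Others bid (4, 4, 4, 11): truth gives 0; no alternative beats it.
Others bid (4, 4, 11, 4): truth gives 0; no alternative beats it.
(Checking all 81 profiles: 66 have a profitable deviation, 15 do not.)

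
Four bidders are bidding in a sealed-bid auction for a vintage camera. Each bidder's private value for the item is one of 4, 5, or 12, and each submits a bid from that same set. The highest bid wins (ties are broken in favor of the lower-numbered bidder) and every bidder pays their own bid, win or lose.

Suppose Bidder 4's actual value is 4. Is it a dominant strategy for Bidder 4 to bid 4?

No

Consider the case where Bidder 1 bids 4, Bidder 2 bids 4 and Bidder 3 bids 4.
Truthful bid 4: loses but pays 4, utility -4.
Bid 5 instead: wins, pays 5, utility 4 - 5 = -1.
Since -1 > -4, bidding 5 is strictly better here, so truthful bidding is not dominant.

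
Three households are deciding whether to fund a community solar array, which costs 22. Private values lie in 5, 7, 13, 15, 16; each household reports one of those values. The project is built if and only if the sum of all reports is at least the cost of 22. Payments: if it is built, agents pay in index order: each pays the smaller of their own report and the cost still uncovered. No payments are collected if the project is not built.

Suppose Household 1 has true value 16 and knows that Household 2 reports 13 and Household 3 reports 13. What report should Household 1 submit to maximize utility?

Report 5: project built, pays 5, utility 16 - 5 = 11.
Report 7: project built, pays 7, utility 16 - 7 = 9.
Report 13: project built, pays 13, utility 16 - 13 = 3.
Report 15: project built, pays 15, utility 16 - 15 = 1.
Report 16: project built, pays 16, utility 16 - 16 = 0.
The best choice is 5 with utility 11.

5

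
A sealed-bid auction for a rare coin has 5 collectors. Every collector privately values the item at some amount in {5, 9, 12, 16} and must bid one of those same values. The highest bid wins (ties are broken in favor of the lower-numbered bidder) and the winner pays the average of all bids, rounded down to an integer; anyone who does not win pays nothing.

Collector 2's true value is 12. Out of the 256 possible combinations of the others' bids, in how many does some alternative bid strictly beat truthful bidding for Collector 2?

Others bid (5, 5, 5, 5): truth gives 6; bid 9 gives 7 > 6. Violating.
Others bid (5, 5, 5, 9): truth gives 5; bid 9 gives 6 > 5. Violating.
Others bid (5, 5, 5, 16): truth gives 0; bid 16 gives 3 > 0. Violating.
Others bid (5, 5, 9, 5): truth gives 5; bid 9 gives 6 > 5. Violating.
Others bid (5, 5, 5, 12): truth gives 5; no alternative beats it.
Others bid (5, 5, 9, 12): truth gives 4; no alternative beats it.
(Checking all 256 profiles: 84 have a profitable deviation, 172 do not.)

84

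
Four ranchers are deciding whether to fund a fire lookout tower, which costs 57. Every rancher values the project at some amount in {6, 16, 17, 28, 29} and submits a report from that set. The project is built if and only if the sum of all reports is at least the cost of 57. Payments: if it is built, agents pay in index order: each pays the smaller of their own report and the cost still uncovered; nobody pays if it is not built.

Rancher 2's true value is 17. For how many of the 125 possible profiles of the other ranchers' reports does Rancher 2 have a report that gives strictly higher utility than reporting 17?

103

Others report (6, 6, 29): truth gives 0; report 16 gives 1 > 0. Violating.
Others report (6, 16, 28): truth gives 0; report 16 gives 1 > 0. Violating.
Others report (6, 16, 29): truth gives 0; report 6 gives 11 > 0. Violating.
Others report (6, 17, 28): truth gives 0; report 6 gives 11 > 0. Violating.
Others report (6, 6, 6): truth gives 0; no alternative beats it.
Others report (6, 6, 16): truth gives 0; no alternative beats it.
(Checking all 125 profiles: 103 have a profitable deviation, 22 do not.)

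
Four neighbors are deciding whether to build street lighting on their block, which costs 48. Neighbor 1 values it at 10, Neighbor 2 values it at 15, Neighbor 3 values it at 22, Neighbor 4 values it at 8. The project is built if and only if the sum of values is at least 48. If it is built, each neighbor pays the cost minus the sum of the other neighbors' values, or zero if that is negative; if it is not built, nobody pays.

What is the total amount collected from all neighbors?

27

Total value 55 ≥ cost 48, so it is built.
Neighbor 1: others sum to 45; max(0, 48 - 45) = 3.
Neighbor 2: others sum to 40; max(0, 48 - 40) = 8.
Neighbor 3: others sum to 33; max(0, 48 - 33) = 15.
Neighbor 4: others sum to 47; max(0, 48 - 47) = 1.
Total collected = 3 + 8 + 15 + 1 = 27.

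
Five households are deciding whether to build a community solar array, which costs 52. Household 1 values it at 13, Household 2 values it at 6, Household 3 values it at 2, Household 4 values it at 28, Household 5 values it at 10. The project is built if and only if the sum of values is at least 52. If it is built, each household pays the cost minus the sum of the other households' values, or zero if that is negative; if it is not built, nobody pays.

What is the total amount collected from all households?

30

Total value 59 ≥ cost 52, so it is built.
Household 1: others sum to 46; max(0, 52 - 46) = 6.
Household 2: others sum to 53; max(0, 52 - 53) = 0.
Household 3: others sum to 57; max(0, 52 - 57) = 0.
Household 4: others sum to 31; max(0, 52 - 31) = 21.
Household 5: others sum to 49; max(0, 52 - 49) = 3.
Total collected = 6 + 0 + 0 + 21 + 3 = 30.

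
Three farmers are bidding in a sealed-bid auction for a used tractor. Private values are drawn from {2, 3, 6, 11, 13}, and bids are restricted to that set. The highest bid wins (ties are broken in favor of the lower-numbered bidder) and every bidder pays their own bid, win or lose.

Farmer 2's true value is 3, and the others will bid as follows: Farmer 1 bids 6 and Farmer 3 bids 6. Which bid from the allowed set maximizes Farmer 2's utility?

2

Bid 2: loses but pays 2, utility -2.
Bid 3: loses but pays 3, utility -3.
Bid 6: loses but pays 6, utility -6.
Bid 11: wins, pays 11, utility 3 - 11 = -8.
Bid 13: wins, pays 13, utility 3 - 13 = -10.
The best choice is 2 with utility -2.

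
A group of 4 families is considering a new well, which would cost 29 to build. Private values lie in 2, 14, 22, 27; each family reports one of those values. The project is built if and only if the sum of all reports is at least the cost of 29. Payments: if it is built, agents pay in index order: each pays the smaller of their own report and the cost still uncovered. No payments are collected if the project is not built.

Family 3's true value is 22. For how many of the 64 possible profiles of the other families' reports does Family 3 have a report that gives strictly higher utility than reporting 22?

Others report (2, 2, 14): truth gives 0; report 14 gives 8 > 0. Violating.
Others report (2, 2, 22): truth gives 0; report 14 gives 8 > 0. Violating.
Others report (2, 2, 27): truth gives 0; report 2 gives 20 > 0. Violating.
Others report (2, 14, 14): truth gives 9; report 2 gives 20 > 9. Violating.
Others report (2, 2, 2): truth gives 0; no alternative beats it.
Others report (2, 14, 2): truth gives 9; no alternative beats it.
(Checking all 64 profiles: 15 have a profitable deviation, 49 do not.)

15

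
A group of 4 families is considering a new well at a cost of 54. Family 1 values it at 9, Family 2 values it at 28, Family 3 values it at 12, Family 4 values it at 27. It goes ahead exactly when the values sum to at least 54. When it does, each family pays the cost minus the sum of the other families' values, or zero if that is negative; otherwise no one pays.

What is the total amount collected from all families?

11

Total value 76 ≥ cost 54, so it is built.
Family 1: others sum to 67; max(0, 54 - 67) = 0.
Family 2: others sum to 48; max(0, 54 - 48) = 6.
Family 3: others sum to 64; max(0, 54 - 64) = 0.
Family 4: others sum to 49; max(0, 54 - 49) = 5.
Total collected = 0 + 6 + 0 + 5 = 11.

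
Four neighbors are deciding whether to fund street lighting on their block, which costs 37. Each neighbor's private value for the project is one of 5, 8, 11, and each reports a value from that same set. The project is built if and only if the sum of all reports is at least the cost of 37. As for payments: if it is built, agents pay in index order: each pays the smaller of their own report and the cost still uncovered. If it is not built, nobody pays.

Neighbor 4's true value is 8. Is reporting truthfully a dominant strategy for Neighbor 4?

Check each profile of the others' reports and compare truth against every alternative report.
Others report (11, 11, 11): truth gives 4, best alternative gives 4.
Others report (8, 11, 11): truth gives 1, best alternative gives 1.
Others report (11, 8, 11): truth gives 1, best alternative gives 1.
Others report (11, 11, 8): truth gives 1, best alternative gives 1.
Others report (5, 5, 5): truth gives 0, best alternative gives 0.
Others report (5, 5, 8): truth gives 0, best alternative gives 0.
(Remaining 21 profiles checked similarly; truth is weakly best in each.)
In every case the truthful report is at least as good as any alternative, so it is a dominant strategy.

Yes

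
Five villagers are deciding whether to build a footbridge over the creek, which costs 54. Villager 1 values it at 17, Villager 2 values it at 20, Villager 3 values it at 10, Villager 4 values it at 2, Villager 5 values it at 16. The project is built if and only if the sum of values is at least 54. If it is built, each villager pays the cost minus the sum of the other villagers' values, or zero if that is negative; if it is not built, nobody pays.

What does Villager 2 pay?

Total value 65 ≥ cost 54, so the project is built.
The other villagers' values sum to 45.
Cost minus that sum is 54 - 45 = 9.

9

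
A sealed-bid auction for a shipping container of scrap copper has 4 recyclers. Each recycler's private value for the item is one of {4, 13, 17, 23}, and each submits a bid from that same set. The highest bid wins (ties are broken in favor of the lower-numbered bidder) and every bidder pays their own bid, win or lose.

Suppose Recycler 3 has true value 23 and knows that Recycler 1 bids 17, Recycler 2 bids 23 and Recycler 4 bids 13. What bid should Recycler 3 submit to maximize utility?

4

Bid 4: loses but pays 4, utility -4.
Bid 13: loses but pays 13, utility -13.
Bid 17: loses but pays 17, utility -17.
Bid 23: loses but pays 23, utility -23.
The best choice is 4 with utility -4.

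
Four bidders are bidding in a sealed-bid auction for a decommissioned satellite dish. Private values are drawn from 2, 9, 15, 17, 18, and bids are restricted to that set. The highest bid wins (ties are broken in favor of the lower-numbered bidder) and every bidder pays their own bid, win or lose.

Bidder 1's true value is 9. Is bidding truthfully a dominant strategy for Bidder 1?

No

Consider the case where Bidder 2 bids 2, Bidder 3 bids 2 and Bidder 4 bids 2.
Truthful bid 9: wins, pays 9, utility 9 - 9 = 0.
Bid 2 instead: wins, pays 2, utility 9 - 2 = 7.
Since 7 > 0, bidding 2 is strictly better here, so truthful bidding is not dominant.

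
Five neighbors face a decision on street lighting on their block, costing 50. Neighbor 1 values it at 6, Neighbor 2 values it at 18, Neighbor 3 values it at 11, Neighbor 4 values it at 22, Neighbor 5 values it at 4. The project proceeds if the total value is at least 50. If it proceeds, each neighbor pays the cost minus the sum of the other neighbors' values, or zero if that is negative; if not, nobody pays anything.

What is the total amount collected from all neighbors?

Total value 61 ≥ cost 50, so it is built.
Neighbor 1: others sum to 55; max(0, 50 - 55) = 0.
Neighbor 2: others sum to 43; max(0, 50 - 43) = 7.
Neighbor 3: others sum to 50; max(0, 50 - 50) = 0.
Neighbor 4: others sum to 39; max(0, 50 - 39) = 11.
Neighbor 5: others sum to 57; max(0, 50 - 57) = 0.
Total collected = 0 + 7 + 0 + 11 + 0 = 18.

18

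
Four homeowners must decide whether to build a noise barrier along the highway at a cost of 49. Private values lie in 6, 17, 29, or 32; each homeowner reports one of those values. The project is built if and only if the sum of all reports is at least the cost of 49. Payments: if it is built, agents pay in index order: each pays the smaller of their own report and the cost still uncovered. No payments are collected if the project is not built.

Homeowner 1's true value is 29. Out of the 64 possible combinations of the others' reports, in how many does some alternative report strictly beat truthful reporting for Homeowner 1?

Others report (6, 6, 29): truth gives 0; report 17 gives 12 > 0. Violating.
Others report (6, 6, 32): truth gives 0; report 6 gives 23 > 0. Violating.
Others report (6, 17, 17): truth gives 0; report 17 gives 12 > 0. Violating.
Others report (6, 17, 29): truth gives 0; report 6 gives 23 > 0. Violating.
Others report (6, 6, 6): truth gives 0; no alternative beats it.
Others report (6, 6, 17): truth gives 0; no alternative beats it.
(Checking all 64 profiles: 60 have a profitable deviation, 4 do not.)

60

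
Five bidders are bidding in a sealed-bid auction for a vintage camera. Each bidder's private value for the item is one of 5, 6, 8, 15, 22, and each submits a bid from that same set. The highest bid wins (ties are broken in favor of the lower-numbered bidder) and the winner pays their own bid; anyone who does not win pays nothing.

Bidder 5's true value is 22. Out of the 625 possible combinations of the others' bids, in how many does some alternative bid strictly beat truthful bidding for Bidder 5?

81

Others bid (5, 5, 5, 5): truth gives 0; bid 6 gives 16 > 0. Violating.
Others bid (5, 5, 5, 6): truth gives 0; bid 8 gives 14 > 0. Violating.
Others bid (5, 5, 5, 8): truth gives 0; bid 15 gives 7 > 0. Violating.
Others bid (5, 5, 6, 5): truth gives 0; bid 8 gives 14 > 0. Violating.
Others bid (5, 5, 5, 15): truth gives 0; no alternative beats it.
Others bid (5, 5, 5, 22): truth gives 0; no alternative beats it.
(Checking all 625 profiles: 81 have a profitable deviation, 544 do not.)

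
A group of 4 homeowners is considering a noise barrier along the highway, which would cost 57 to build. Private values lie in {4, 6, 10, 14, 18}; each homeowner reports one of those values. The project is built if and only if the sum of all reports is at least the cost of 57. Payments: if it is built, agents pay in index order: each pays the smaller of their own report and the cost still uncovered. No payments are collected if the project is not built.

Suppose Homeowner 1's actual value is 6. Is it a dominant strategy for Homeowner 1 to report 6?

No

Consider the case where Homeowner 2 reports 18, Homeowner 3 reports 18 and Homeowner 4 reports 18.
Truthful report 6: project built, pays 6, utility 6 - 6 = 0.
Report 4 instead: project built, pays 4, utility 6 - 4 = 2.
Since 2 > 0, reporting 4 is strictly better here, so truthful reporting is not dominant.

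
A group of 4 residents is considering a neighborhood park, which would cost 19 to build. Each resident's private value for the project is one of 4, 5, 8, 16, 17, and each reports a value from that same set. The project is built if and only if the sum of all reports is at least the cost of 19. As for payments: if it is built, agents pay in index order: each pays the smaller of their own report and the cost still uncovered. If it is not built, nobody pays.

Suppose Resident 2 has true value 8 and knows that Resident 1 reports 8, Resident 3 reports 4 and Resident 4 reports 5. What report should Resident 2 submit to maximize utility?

Report 4: project built, pays 4, utility 8 - 4 = 4.
Report 5: project built, pays 5, utility 8 - 5 = 3.
Report 8: project built, pays 8, utility 8 - 8 = 0.
Report 16: project built, pays 11, utility 8 - 11 = -3.
Report 17: project built, pays 11, utility 8 - 11 = -3.
The best choice is 4 with utility 4.

4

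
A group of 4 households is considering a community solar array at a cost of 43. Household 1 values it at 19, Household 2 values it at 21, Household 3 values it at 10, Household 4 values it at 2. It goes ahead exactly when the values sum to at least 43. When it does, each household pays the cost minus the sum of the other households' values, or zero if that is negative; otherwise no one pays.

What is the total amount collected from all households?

23

Total value 52 ≥ cost 43, so it is built.
Household 1: others sum to 33; max(0, 43 - 33) = 10.
Household 2: others sum to 31; max(0, 43 - 31) = 12.
Household 3: others sum to 42; max(0, 43 - 42) = 1.
Household 4: others sum to 50; max(0, 43 - 50) = 0.
Total collected = 10 + 12 + 1 + 0 = 23.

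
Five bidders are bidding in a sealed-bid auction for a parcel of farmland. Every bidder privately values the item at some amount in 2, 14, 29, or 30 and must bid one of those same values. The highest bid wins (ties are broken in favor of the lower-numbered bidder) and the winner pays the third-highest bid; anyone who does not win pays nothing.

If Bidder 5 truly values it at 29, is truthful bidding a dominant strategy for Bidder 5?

Consider the case where Bidder 1 bids 2, Bidder 2 bids 2, Bidder 3 bids 2 and Bidder 4 bids 29.
Truthful bid 29: loses, pays 0, utility 0.
Bid 30 instead: wins, pays 2, utility 29 - 2 = 27.
Since 27 > 0, bidding 30 is strictly better here, so truthful bidding is not dominant.

No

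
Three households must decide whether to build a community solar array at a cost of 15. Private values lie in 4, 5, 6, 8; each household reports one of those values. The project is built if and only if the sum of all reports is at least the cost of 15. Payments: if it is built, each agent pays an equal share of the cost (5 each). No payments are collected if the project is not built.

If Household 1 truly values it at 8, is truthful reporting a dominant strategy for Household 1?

Yes

Check each profile of the others' reports and compare truth against every alternative report.
Others report (4, 4): truth gives 3, best alternative gives 0.
Others report (4, 5): truth gives 3, best alternative gives 3.
Others report (4, 6): truth gives 3, best alternative gives 3.
Others report (4, 8): truth gives 3, best alternative gives 3.
Others report (5, 4): truth gives 3, best alternative gives 3.
Others report (5, 5): truth gives 3, best alternative gives 3.
(Remaining 10 profiles checked similarly; truth is weakly best in each.)
In every case the truthful report is at least as good as any alternative, so it is a dominant strategy.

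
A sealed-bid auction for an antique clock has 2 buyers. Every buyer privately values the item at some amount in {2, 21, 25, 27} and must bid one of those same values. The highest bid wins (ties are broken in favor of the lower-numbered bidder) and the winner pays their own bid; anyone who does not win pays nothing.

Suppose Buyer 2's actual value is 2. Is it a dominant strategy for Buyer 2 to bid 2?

Check each profile of the others' bids and compare truth against every alternative bid.
Others bid (2): truth gives 0, best alternative gives -19.
Others bid (21): truth gives 0, best alternative gives 0.
Others bid (25): truth gives 0, best alternative gives 0.
Others bid (27): truth gives 0, best alternative gives 0.
In every case the truthful bid is at least as good as any alternative, so it is a dominant strategy.

Yes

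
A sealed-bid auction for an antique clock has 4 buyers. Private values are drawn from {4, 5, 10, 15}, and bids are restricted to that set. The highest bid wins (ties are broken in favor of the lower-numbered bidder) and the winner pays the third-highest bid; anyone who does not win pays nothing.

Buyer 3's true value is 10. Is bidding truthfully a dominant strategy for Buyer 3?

Consider the case where Buyer 1 bids 4, Buyer 2 bids 4 and Buyer 4 bids 15.
Truthful bid 10: loses, pays 0, utility 0.
Bid 15 instead: wins, pays 4, utility 10 - 4 = 6.
Since 6 > 0, bidding 15 is strictly better here, so truthful bidding is not dominant.

No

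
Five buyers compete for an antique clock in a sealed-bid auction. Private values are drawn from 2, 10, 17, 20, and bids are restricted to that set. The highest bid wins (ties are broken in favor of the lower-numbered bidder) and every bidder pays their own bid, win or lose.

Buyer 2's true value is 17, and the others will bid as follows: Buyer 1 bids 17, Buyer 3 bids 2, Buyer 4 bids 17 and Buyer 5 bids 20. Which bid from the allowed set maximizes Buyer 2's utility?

2

Bid 2: loses but pays 2, utility -2.
Bid 10: loses but pays 10, utility -10.
Bid 17: loses but pays 17, utility -17.
Bid 20: wins, pays 20, utility 17 - 20 = -3.
The best choice is 2 with utility -2.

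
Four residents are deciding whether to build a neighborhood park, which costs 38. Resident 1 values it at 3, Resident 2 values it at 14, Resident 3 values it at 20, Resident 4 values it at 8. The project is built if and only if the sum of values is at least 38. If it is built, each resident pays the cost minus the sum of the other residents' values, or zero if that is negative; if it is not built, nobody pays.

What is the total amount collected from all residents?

21

Total value 45 ≥ cost 38, so it is built.
Resident 1: others sum to 42; max(0, 38 - 42) = 0.
Resident 2: others sum to 31; max(0, 38 - 31) = 7.
Resident 3: others sum to 25; max(0, 38 - 25) = 13.
Resident 4: others sum to 37; max(0, 38 - 37) = 1.
Total collected = 0 + 7 + 13 + 1 = 21.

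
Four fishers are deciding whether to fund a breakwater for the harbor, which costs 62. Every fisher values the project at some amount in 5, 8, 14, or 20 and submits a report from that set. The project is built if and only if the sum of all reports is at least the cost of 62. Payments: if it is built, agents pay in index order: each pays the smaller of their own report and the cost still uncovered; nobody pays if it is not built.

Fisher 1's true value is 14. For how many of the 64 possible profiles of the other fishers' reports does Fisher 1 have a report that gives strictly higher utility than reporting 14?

4

Others report (14, 20, 20): truth gives 0; report 8 gives 6 > 0. Violating.
Others report (20, 14, 20): truth gives 0; report 8 gives 6 > 0. Violating.
Others report (20, 20, 14): truth gives 0; report 8 gives 6 > 0. Violating.
Others report (20, 20, 20): truth gives 0; report 5 gives 9 > 0. Violating.
Others report (5, 5, 5): truth gives 0; no alternative beats it.
Others report (5, 5, 8): truth gives 0; no alternative beats it.
(Checking all 64 profiles: 4 have a profitable deviation, 60 do not.)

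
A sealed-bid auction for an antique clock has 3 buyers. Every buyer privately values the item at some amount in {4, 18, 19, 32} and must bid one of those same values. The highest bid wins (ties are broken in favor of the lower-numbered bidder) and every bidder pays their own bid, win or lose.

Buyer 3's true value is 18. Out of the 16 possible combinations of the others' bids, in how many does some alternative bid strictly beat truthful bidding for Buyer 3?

Others bid (4, 18): truth gives -18; bid 19 gives -1 > -18. Violating.
Others bid (4, 19): truth gives -18; bid 4 gives -4 > -18. Violating.
Others bid (4, 32): truth gives -18; bid 4 gives -4 > -18. Violating.
Others bid (18, 4): truth gives -18; bid 19 gives -1 > -18. Violating.
Others bid (4, 4): truth gives 0; no alternative beats it.
(Checking all 16 profiles: 15 have a profitable deviation, 1 does not.)

15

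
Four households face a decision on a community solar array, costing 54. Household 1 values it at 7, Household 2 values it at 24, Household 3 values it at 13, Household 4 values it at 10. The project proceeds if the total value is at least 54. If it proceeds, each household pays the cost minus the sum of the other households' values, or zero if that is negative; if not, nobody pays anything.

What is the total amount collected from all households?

Total value 54 ≥ cost 54, so it is built.
Household 1: others sum to 47; max(0, 54 - 47) = 7.
Household 2: others sum to 30; max(0, 54 - 30) = 24.
Household 3: others sum to 41; max(0, 54 - 41) = 13.
Household 4: others sum to 44; max(0, 54 - 44) = 10.
Total collected = 7 + 24 + 13 + 10 = 54.

54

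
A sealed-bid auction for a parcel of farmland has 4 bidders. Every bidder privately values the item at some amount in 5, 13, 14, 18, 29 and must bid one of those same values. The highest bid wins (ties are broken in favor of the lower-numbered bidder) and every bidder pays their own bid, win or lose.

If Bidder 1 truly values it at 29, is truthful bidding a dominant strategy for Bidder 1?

No

Consider the case where Bidder 2 bids 5, Bidder 3 bids 5 and Bidder 4 bids 5.
Truthful bid 29: wins, pays 29, utility 29 - 29 = 0.
Bid 5 instead: wins, pays 5, utility 29 - 5 = 24.
Since 24 > 0, bidding 5 is strictly better here, so truthful bidding is not dominant.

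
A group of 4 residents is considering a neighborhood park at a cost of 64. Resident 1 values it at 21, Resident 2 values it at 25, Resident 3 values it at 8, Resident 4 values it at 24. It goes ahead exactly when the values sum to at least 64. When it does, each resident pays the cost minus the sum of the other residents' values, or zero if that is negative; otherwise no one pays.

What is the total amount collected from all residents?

28

Total value 78 ≥ cost 64, so it is built.
Resident 1: others sum to 57; max(0, 64 - 57) = 7.
Resident 2: others sum to 53; max(0, 64 - 53) = 11.
Resident 3: others sum to 70; max(0, 64 - 70) = 0.
Resident 4: others sum to 54; max(0, 64 - 54) = 10.
Total collected = 7 + 11 + 0 + 10 = 28.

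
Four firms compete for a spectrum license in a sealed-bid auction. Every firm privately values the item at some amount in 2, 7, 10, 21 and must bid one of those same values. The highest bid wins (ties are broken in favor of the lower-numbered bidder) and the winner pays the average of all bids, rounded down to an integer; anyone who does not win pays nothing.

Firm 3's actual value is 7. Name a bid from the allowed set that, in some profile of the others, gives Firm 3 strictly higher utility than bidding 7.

Suppose Firm 1 bids 2, Firm 2 bids 2 and Firm 4 bids 10.
Bid 7: loses, pays 0, utility 0.
Bid 10: wins, pays 6, utility 7 - 6 = 1.
So bidding 10 beats truth here (1 > 0).

10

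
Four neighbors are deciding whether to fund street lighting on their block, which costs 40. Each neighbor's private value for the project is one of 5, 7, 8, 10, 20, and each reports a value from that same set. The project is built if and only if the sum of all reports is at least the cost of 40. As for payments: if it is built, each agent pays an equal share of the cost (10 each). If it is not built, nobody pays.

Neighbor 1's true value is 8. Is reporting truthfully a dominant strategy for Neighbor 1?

No

Consider the case where Neighbor 2 reports 5, Neighbor 3 reports 7 and Neighbor 4 reports 20.
Truthful report 8: project built, pays 10, utility 8 - 10 = -2.
Report 5 instead: project not built, utility 0.
Since 0 > -2, reporting 5 is strictly better here, so truthful reporting is not dominant.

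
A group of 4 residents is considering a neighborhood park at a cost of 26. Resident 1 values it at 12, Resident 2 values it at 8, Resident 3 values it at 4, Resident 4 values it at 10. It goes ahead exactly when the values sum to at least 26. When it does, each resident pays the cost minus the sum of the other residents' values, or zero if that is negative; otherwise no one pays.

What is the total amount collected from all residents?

Total value 34 ≥ cost 26, so it is built.
Resident 1: others sum to 22; max(0, 26 - 22) = 4.
Resident 2: others sum to 26; max(0, 26 - 26) = 0.
Resident 3: others sum to 30; max(0, 26 - 30) = 0.
Resident 4: others sum to 24; max(0, 26 - 24) = 2.
Total collected = 4 + 0 + 0 + 2 = 6.

6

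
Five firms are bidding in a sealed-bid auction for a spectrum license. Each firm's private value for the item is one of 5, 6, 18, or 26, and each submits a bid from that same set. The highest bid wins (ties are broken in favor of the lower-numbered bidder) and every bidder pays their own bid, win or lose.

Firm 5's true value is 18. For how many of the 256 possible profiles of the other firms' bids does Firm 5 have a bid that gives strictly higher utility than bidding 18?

241

Others bid (5, 5, 5, 5): truth gives 0; bid 6 gives 12 > 0. Violating.
Others bid (5, 5, 5, 18): truth gives -18; bid 5 gives -5 > -18. Violating.
Others bid (5, 5, 5, 26): truth gives -18; bid 5 gives -5 > -18. Violating.
Others bid (5, 5, 6, 18): truth gives -18; bid 5 gives -5 > -18. Violating.
Others bid (5, 5, 5, 6): truth gives 0; no alternative beats it.
Others bid (5, 5, 6, 5): truth gives 0; no alternative beats it.
(Checking all 256 profiles: 241 have a profitable deviation, 15 do not.)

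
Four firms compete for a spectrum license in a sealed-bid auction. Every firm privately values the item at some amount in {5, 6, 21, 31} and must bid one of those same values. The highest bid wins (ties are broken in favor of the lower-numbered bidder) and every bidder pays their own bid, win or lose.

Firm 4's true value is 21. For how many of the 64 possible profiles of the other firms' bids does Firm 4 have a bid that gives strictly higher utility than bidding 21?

Others bid (5, 5, 5): truth gives 0; bid 6 gives 15 > 0. Violating.
Others bid (5, 5, 21): truth gives -21; bid 5 gives -5 > -21. Violating.
Others bid (5, 5, 31): truth gives -21; bid 5 gives -5 > -21. Violating.
Others bid (5, 6, 21): truth gives -21; bid 5 gives -5 > -21. Violating.
Others bid (5, 5, 6): truth gives 0; no alternative beats it.
Others bid (5, 6, 5): truth gives 0; no alternative beats it.
(Checking all 64 profiles: 57 have a profitable deviation, 7 do not.)

57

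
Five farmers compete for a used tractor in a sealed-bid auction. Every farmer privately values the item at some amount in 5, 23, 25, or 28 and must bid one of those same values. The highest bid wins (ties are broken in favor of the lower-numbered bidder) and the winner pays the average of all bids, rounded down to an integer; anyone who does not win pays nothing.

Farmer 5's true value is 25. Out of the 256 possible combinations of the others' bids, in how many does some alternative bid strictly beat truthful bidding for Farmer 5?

Others bid (5, 5, 5, 5): truth gives 16; bid 23 gives 17 > 16. Violating.
Others bid (5, 5, 5, 25): truth gives 0; bid 28 gives 12 > 0. Violating.
Others bid (5, 5, 23, 25): truth gives 0; bid 28 gives 8 > 0. Violating.
Others bid (5, 5, 25, 5): truth gives 0; bid 28 gives 12 > 0. Violating.
Others bid (5, 5, 5, 23): truth gives 13; no alternative beats it.
Others bid (5, 5, 5, 28): truth gives 0; no alternative beats it.
(Checking all 256 profiles: 61 have a profitable deviation, 195 do not.)

61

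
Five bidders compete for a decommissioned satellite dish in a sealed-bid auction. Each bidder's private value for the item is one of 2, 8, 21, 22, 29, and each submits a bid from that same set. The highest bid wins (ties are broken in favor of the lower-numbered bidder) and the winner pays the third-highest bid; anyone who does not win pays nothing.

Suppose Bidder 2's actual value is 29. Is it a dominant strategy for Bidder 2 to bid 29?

Yes

Check each profile of the others' bids and compare truth against every alternative bid.
Others bid (2, 2, 2, 29): truth gives 27, best alternative gives 0.
Others bid (2, 2, 29, 2): truth gives 27, best alternative gives 0.
Others bid (2, 29, 2, 2): truth gives 27, best alternative gives 0.
Others bid (22, 2, 2, 2): truth gives 27, best alternative gives 0.
Others bid (2, 2, 8, 29): truth gives 21, best alternative gives 0.
Others bid (2, 2, 29, 8): truth gives 21, best alternative gives 0.
(Remaining 619 profiles checked similarly; truth is weakly best in each.)
In every case the truthful bid is at least as good as any alternative, so it is a dominant strategy.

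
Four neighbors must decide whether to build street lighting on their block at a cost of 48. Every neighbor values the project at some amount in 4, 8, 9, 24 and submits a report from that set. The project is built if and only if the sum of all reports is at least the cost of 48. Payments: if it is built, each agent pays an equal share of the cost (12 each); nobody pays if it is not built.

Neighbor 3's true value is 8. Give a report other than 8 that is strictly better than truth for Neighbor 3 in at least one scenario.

4

Suppose Neighbor 1 reports 8, Neighbor 2 reports 8 and Neighbor 4 reports 24.
Report 8: project built, pays 12, utility 8 - 12 = -4.
Report 4: project not built, utility 0.
So reporting 4 beats truth here (0 > -4).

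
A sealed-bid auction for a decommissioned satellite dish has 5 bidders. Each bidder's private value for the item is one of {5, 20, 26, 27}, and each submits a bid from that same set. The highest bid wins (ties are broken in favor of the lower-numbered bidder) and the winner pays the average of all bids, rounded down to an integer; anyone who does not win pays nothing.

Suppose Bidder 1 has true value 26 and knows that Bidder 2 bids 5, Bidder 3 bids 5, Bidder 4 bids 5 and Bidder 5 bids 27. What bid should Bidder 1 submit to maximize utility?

Bid 5: loses, pays 0, utility 0.
Bid 20: loses, pays 0, utility 0.
Bid 26: loses, pays 0, utility 0.
Bid 27: wins, pays 13, utility 26 - 13 = 13.
The best choice is 27 with utility 13.

27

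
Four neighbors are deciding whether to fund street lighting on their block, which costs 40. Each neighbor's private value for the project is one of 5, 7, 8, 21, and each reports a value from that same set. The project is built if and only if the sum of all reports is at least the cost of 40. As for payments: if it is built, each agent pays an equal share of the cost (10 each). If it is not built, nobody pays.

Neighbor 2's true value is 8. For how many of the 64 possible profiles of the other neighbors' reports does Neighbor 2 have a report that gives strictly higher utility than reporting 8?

Others report (5, 7, 21): truth gives -2; report 5 gives 0 > -2. Violating.
Others report (5, 8, 21): truth gives -2; report 5 gives 0 > -2. Violating.
Others report (5, 21, 7): truth gives -2; report 5 gives 0 > -2. Violating.
Others report (5, 21, 8): truth gives -2; report 5 gives 0 > -2. Violating.
Others report (5, 5, 5): truth gives 0; no alternative beats it.
Others report (5, 5, 7): truth gives 0; no alternative beats it.
(Checking all 64 profiles: 12 have a profitable deviation, 52 do not.)

12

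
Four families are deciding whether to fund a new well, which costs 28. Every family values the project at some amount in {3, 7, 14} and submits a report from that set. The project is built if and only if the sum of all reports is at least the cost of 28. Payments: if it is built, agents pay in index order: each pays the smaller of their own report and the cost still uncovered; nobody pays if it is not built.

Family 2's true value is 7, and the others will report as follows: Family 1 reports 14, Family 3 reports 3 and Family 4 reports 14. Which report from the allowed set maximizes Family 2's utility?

3

Report 3: project built, pays 3, utility 7 - 3 = 4.
Report 7: project built, pays 7, utility 7 - 7 = 0.
Report 14: project built, pays 14, utility 7 - 14 = -7.
The best choice is 3 with utility 4.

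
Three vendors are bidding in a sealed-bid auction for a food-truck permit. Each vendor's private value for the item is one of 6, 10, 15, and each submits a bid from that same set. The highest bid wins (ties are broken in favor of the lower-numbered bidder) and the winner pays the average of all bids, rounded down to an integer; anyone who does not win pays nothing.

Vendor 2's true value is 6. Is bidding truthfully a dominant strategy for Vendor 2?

Check each profile of the others' bids and compare truth against every alternative bid.
Others bid (6, 10): truth gives 0, best alternative gives -2.
Others bid (6, 6): truth gives 0, best alternative gives -1.
Others bid (6, 15): truth gives 0, best alternative gives 0.
Others bid (10, 6): truth gives 0, best alternative gives 0.
Others bid (10, 10): truth gives 0, best alternative gives 0.
Others bid (10, 15): truth gives 0, best alternative gives 0.
(Remaining 3 profiles checked similarly; truth is weakly best in each.)
In every case the truthful bid is at least as good as any alternative, so it is a dominant strategy.

Yes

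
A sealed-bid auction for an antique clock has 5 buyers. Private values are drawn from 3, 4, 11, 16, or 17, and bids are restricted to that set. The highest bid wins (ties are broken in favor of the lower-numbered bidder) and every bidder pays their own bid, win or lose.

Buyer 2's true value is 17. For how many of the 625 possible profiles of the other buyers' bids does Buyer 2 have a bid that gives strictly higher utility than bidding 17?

Others bid (3, 3, 3, 3): truth gives 0; bid 4 gives 13 > 0. Violating.
Others bid (3, 3, 3, 4): truth gives 0; bid 4 gives 13 > 0. Violating.
Others bid (3, 3, 3, 11): truth gives 0; bid 11 gives 6 > 0. Violating.
Others bid (3, 3, 3, 16): truth gives 0; bid 16 gives 1 > 0. Violating.
Others bid (3, 3, 3, 17): truth gives 0; no alternative beats it.
Others bid (3, 3, 4, 17): truth gives 0; no alternative beats it.
(Checking all 625 profiles: 317 have a profitable deviation, 308 do not.)

317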